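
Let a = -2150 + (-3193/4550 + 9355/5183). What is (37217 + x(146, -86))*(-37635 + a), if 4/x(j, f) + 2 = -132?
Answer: -2339460636413856303/1580037550 ≈ -1.4806e+9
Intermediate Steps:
x(j, f) = -2/67 (x(j, f) = 4/(-2 - 132) = 4/(-134) = 4*(-1/134) = -2/67)
a = -50676681569/23582650 (a = -2150 + (-3193*1/4550 + 9355*(1/5183)) = -2150 + (-3193/4550 + 9355/5183) = -2150 + 26015931/23582650 = -50676681569/23582650 ≈ -2148.9)
(37217 + x(146, -86))*(-37635 + a) = (37217 - 2/67)*(-37635 - 50676681569/23582650) = (2493537/67)*(-938209714319/23582650) = -2339460636413856303/1580037550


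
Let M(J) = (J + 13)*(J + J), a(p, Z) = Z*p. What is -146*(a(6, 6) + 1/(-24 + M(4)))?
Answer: -294409/56 ≈ -5257.3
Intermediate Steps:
M(J) = 2*J*(13 + J) (M(J) = (13 + J)*(2*J) = 2*J*(13 + J))
-146*(a(6, 6) + 1/(-24 + M(4))) = -146*(6*6 + 1/(-24 + 2*4*(13 + 4))) = -146*(36 + 1/(-24 + 2*4*17)) = -146*(36 + 1/(-24 + 136)) = -146*(36 + 1/112) = -146*4033/112 = -294409/56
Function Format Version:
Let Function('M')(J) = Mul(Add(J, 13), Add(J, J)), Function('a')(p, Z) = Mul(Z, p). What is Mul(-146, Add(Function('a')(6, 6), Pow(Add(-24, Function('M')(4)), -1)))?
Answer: Rational(-294409, 56) ≈ -5257.3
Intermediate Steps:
Function('M')(J) = Mul(2, J, Add(13, J)) (Function('M')(J) = Mul(Add(13, J), Mul(2, J)) = Mul(2, J, Add(13, J)))
Mul(-146, Add(Function('a')(6, 6), Pow(Add(-24, Function('M')(4)), -1))) = Mul(-146, Add(Mul(6, 6), Pow(Add(-24, Mul(2, 4, Add(13, 4))), -1))) = Mul(-146, Add(36, Pow(Add(-24, Mul(2, 4, 17)), -1))) = Mul(-146, Add(36, Pow(Add(-24, 136), -1))) = Mul(-146, Add(36, Pow(112, -1))) = Mul(-146, Add(36, Rational(1, 112))) = Mul(-146, Rational(4033, 112)) = Rational(-294409, 56)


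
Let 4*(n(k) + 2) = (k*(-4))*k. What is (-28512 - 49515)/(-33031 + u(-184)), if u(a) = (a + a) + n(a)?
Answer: 26009/22419 ≈ 1.1601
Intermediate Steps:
n(k) = -2 - k**2 (n(k) = -2 + ((k*(-4))*k)/4 = -2 + ((-4*k)*k)/4 = -2 + (-4*k**2)/4 = -2 - k**2)
u(a) = -2 - a**2 + 2*a (u(a) = (a + a) + (-2 - a**2) = 2*a + (-2 - a**2) = -2 - a**2 + 2*a)
(-28512 - 49515)/(-33031 + u(-184)) = (-28512 - 49515)/(-33031 + (-2 - 1*(-184)**2 + 2*(-184))) = -78027/(-33031 + (-2 - 1*33856 - 368)) = -78027/(-33031 + (-2 - 33856 - 368)) = -78027/(-33031 - 34226) = -78027/(-67257) = -78027*(-1/67257) = 26009/22419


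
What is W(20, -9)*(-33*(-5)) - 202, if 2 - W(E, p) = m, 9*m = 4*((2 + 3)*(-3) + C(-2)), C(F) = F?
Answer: 4124/3 ≈ 1374.7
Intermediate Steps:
m = -68/9 (m = (4*((2 + 3)*(-3) - 2))/9 = (4*(5*(-3) - 2))/9 = (4*(-15 - 2))/9 = (4*(-17))/9 = (1/9)*(-68) = -68/9 ≈ -7.5556)
W(E, p) = 86/9 (W(E, p) = 2 - 1*(-68/9) = 2 + 68/9 = 86/9)
W(20, -9)*(-33*(-5)) - 202 = 86*(-33*(-5))/9 - 202 = (86/9)*165 - 202 = 4730/3 - 202 = 4124/3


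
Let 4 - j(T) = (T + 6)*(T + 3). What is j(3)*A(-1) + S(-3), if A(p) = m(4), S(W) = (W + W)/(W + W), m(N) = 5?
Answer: -249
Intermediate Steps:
S(W) = 1 (S(W) = (2*W)/((2*W)) = (2*W)*(1/(2*W)) = 1)
j(T) = 4 - (3 + T)*(6 + T) (j(T) = 4 - (T + 6)*(T + 3) = 4 - (6 + T)*(3 + T) = 4 - (3 + T)*(6 + T))
A(p) = 5
j(3)*A(-1) + S(-3) = (-14 - 1*3² - 9*3)*5 + 1 = (-14 - 1*9 - 27)*5 + 1 = (-14 - 9 - 27)*5 + 1 = -50*5 + 1 = -250 + 1 = -249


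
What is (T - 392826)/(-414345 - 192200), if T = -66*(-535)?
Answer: 357516/606545 ≈ 0.58943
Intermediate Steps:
T = 35310
(T - 392826)/(-414345 - 192200) = (35310 - 392826)/(-414345 - 192200) = -357516/(-606545) = -357516*(-1/606545) = 357516/606545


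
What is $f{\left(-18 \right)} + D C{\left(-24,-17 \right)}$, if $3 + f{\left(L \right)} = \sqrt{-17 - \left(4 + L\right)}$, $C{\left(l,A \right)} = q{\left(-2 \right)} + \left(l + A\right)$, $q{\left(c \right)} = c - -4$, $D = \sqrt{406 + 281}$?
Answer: $-3 - 39 \sqrt{687} + i \sqrt{3} \approx -1025.2 + 1.732 i$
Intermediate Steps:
$D = \sqrt{687} \approx 26.211$
$q{\left(c \right)} = 4 + c$ ($q{\left(c \right)} = c + 4 = 4 + c$)
$C{\left(l,A \right)} = 2 + A + l$ ($C{\left(l,A \right)} = \left(4 - 2\right) + \left(l + A\right) = 2 + \left(A + l\right) = 2 + A + l$)
$f{\left(L \right)} = -3 + \sqrt{-21 - L}$ ($f{\left(L \right)} = -3 + \sqrt{-17 - \left(4 + L\right)} = -3 + \sqrt{-21 - L}$)
$f{\left(-18 \right)} + D C{\left(-24,-17 \right)} = \left(-3 + \sqrt{-21 - -18}\right) + \sqrt{687} \left(2 - 17 - 24\right) = \left(-3 + \sqrt{-21 + 18}\right) + \sqrt{687} \left(-39\right) = \left(-3 + \sqrt{-3}\right) - 39 \sqrt{687} = \left(-3 + i \sqrt{3}\right) - 39 \sqrt{687} = -3 - 39 \sqrt{687} + i \sqrt{3}$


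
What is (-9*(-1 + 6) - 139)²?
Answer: 33856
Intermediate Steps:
(-9*(-1 + 6) - 139)² = (-9*5 - 139)² = (-45 - 139)² = (-184)² = 33856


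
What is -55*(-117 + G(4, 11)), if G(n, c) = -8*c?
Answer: 11275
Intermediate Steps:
-55*(-117 + G(4, 11)) = -55*(-117 - 8*11) = -55*(-117 - 88) = -55*(-205) = 11275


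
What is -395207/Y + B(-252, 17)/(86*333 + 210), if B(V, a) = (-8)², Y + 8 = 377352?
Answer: -711048845/680351232 ≈ -1.0451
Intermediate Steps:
Y = 377344 (Y = -8 + 377352 = 377344)
B(V, a) = 64
-395207/Y + B(-252, 17)/(86*333 + 210) = -395207/377344 + 64/(86*333 + 210) = -395207*1/377344 + 64/(28638 + 210) = -395207/377344 + 64/28848 = -395207/377344 + 64*(1/28848) = -395207/377344 + 4/1803 = -711048845/680351232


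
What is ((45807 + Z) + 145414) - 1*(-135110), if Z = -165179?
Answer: 161152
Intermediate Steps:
((45807 + Z) + 145414) - 1*(-135110) = ((45807 - 165179) + 145414) - 1*(-135110) = (-119372 + 145414) + 135110 = 26042 + 135110 = 161152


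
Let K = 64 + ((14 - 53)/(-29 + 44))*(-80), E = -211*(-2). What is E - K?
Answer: 150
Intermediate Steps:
E = 422
K = 272 (K = 64 - 39/15*(-80) = 64 - 39*1/15*(-80) = 64 - 13/5*(-80) = 64 + 208 = 272)
E - K = 422 - 1*272 = 422 - 272 = 150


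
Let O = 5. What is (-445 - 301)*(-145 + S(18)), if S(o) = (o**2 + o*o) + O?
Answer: -378968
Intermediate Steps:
S(o) = 5 + 2*o**2 (S(o) = (o**2 + o*o) + 5 = (o**2 + o**2) + 5 = 2*o**2 + 5 = 5 + 2*o**2)
(-445 - 301)*(-145 + S(18)) = (-445 - 301)*(-145 + (5 + 2*18**2)) = -746*(-145 + (5 + 2*324)) = -746*(-145 + (5 + 648)) = -746*(-145 + 653) = -746*508 = -378968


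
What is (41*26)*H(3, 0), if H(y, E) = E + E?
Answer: 0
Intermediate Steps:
H(y, E) = 2*E
(41*26)*H(3, 0) = (41*26)*(2*0) = 1066*0 = 0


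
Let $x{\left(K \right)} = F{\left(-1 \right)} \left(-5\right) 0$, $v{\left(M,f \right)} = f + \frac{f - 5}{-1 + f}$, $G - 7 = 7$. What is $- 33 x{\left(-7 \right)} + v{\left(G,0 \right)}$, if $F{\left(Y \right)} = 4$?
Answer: $5$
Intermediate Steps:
$G = 14$ ($G = 7 + 7 = 14$)
$v{\left(M,f \right)} = f + \frac{-5 + f}{-1 + f}$
$x{\left(K \right)} = 0$ ($x{\left(K \right)} = 4 \left(-5\right) 0 = \left(-20\right) 0 = 0$)
$- 33 x{\left(-7 \right)} + v{\left(G,0 \right)} = \left(-33\right) 0 + \frac{-5 + 0^{2}}{-1 + 0} = 0 + \frac{-5 + 0}{-1} = 0 - -5 = 0 + 5 = 5$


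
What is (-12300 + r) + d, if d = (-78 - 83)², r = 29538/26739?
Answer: 40471273/2971 ≈ 13622.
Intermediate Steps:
r = 3282/2971 (r = 29538*(1/26739) = 3282/2971 ≈ 1.1047)
d = 25921 (d = (-161)² = 25921)
(-12300 + r) + d = (-12300 + 3282/2971) + 25921 = -36540018/2971 + 25921 = 40471273/2971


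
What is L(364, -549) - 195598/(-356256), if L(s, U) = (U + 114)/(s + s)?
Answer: -786001/16209648 ≈ -0.048490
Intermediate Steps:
L(s, U) = (114 + U)/(2*s) (L(s, U) = (114 + U)/((2*s)) = (114 + U)*(1/(2*s)) = (114 + U)/(2*s))
L(364, -549) - 195598/(-356256) = (½)*(114 - 549)/364 - 195598/(-356256) = (½)*(1/364)*(-435) - 195598*(-1/356256) = -435/728 + 97799/178128 = -786001/16209648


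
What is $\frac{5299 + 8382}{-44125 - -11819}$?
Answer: $- \frac{13681}{32306} \approx -0.42348$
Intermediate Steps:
$\frac{5299 + 8382}{-44125 - -11819} = \frac{13681}{-44125 + \left(-10978 + 22797\right)} = \frac{13681}{-44125 + 11819} = \frac{13681}{-32306} = 13681 \left(- \frac{1}{32306}\right) = - \frac{13681}{32306}$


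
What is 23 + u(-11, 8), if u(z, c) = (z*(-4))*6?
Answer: 287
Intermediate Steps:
u(z, c) = -24*z (u(z, c) = -4*z*6 = -24*z)
23 + u(-11, 8) = 23 - 24*(-11) = 23 + 264 = 287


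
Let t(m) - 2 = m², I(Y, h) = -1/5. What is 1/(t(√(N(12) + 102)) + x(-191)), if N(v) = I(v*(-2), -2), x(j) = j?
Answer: -5/436 ≈ -0.011468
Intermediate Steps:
I(Y, h) = -⅕ (I(Y, h) = -1*⅕ = -⅕)
N(v) = -⅕
t(m) = 2 + m²
1/(t(√(N(12) + 102)) + x(-191)) = 1/((2 + (√(-⅕ + 102))²) - 191) = 1/((2 + (√(509/5))²) - 191) = 1/((2 + (√2545/5)²) - 191) = 1/((2 + 509/5) - 191) = 1/(519/5 - 191) = 1/(-436/5) = -5/436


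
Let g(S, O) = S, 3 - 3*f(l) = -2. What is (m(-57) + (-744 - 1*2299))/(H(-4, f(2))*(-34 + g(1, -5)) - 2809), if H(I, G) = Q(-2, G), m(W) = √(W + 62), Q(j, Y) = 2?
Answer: 3043/2875 - √5/2875 ≈ 1.0577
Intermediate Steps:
f(l) = 5/3 (f(l) = 1 - ⅓*(-2) = 1 + ⅔ = 5/3)
m(W) = √(62 + W)
H(I, G) = 2
(m(-57) + (-744 - 1*2299))/(H(-4, f(2))*(-34 + g(1, -5)) - 2809) = (√(62 - 57) + (-744 - 1*2299))/(2*(-34 + 1) - 2809) = (√5 + (-744 - 2299))/(2*(-33) - 2809) = (√5 - 3043)/(-66 - 2809) = (-3043 + √5)/(-2875) = (-3043 + √5)*(-1/2875) = 3043/2875 - √5/2875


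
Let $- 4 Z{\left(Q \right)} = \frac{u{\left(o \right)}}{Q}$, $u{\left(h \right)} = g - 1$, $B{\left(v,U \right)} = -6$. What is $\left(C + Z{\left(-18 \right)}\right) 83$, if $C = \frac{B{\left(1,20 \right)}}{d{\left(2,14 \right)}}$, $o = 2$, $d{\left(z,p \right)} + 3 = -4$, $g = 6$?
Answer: $\frac{38761}{504} \approx 76.907$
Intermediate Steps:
$d{\left(z,p \right)} = -7$ ($d{\left(z,p \right)} = -3 - 4 = -7$)
$u{\left(h \right)} = 5$ ($u{\left(h \right)} = 6 - 1 = 5$)
$C = \frac{6}{7}$ ($C = - \frac{6}{-7} = \left(-6\right) \left(- \frac{1}{7}\right) = \frac{6}{7} \approx 0.85714$)
$Z{\left(Q \right)} = - \frac{5}{4 Q}$ ($Z{\left(Q \right)} = - \frac{5 \frac{1}{Q}}{4} = - \frac{5}{4 Q}$)
$\left(C + Z{\left(-18 \right)}\right) 83 = \left(\frac{6}{7} - \frac{5}{4 \left(-18\right)}\right) 83 = \left(\frac{6}{7} - - \frac{5}{72}\right) 83 = \left(\frac{6}{7} + \frac{5}{72}\right) 83 = \frac{467}{504} \cdot 83 = \frac{38761}{504}$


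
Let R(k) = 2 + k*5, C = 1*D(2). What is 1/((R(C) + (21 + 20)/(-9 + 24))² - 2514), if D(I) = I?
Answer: -225/516809 ≈ -0.00043536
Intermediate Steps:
C = 2 (C = 1*2 = 2)
R(k) = 2 + 5*k
1/((R(C) + (21 + 20)/(-9 + 24))² - 2514) = 1/(((2 + 5*2) + (21 + 20)/(-9 + 24))² - 2514) = 1/(((2 + 10) + 41/15)² - 2514) = 1/((12 + 41*(1/15))² - 2514) = 1/((12 + 41/15)² - 2514) = 1/((221/15)² - 2514) = 1/(48841/225 - 2514) = 1/(-516809/225) = -225/516809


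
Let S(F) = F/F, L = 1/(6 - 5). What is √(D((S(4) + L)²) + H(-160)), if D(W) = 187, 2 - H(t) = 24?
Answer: √165 ≈ 12.845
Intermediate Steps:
H(t) = -22 (H(t) = 2 - 1*24 = 2 - 24 = -22)
L = 1 (L = 1/1 = 1)
S(F) = 1
√(D((S(4) + L)²) + H(-160)) = √(187 - 22) = √165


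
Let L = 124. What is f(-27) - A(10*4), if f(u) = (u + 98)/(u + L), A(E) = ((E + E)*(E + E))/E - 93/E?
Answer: -608939/3880 ≈ -156.94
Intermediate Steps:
A(E) = -93/E + 4*E (A(E) = ((2*E)*(2*E))/E - 93/E = (4*E**2)/E - 93/E = 4*E - 93/E = -93/E + 4*E)
f(u) = (98 + u)/(124 + u) (f(u) = (u + 98)/(u + 124) = (98 + u)/(124 + u))
f(-27) - A(10*4) = (98 - 27)/(124 - 27) - (-93/(10*4) + 4*(10*4)) = 71/97 - (-93/40 + 4*40) = (1/97)*71 - (-93*1/40 + 160) = 71/97 - (-93/40 + 160) = 71/97 - 1*6307/40 = 71/97 - 6307/40 = -608939/3880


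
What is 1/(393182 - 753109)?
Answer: -1/359927 ≈ -2.7783e-6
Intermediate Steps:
1/(393182 - 753109) = 1/(-359927) = -1/359927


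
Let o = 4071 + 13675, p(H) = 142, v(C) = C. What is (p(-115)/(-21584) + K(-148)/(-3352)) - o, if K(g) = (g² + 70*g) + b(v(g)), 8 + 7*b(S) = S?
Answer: -7912986057/445816 ≈ -17749.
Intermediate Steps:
o = 17746
b(S) = -8/7 + S/7
K(g) = -8/7 + g² + 491*g/7 (K(g) = (g² + 70*g) + (-8/7 + g/7) = -8/7 + g² + 491*g/7)
(p(-115)/(-21584) + K(-148)/(-3352)) - o = (142/(-21584) + (-8/7 + (-148)² + (491/7)*(-148))/(-3352)) - 1*17746 = (142*(-1/21584) + (-8/7 + 21904 - 72668/7)*(-1/3352)) - 17746 = (-1/152 + (80652/7)*(-1/3352)) - 17746 = (-1/152 - 20163/5866) - 17746 = -1535321/445816 - 17746 = -7912986057/445816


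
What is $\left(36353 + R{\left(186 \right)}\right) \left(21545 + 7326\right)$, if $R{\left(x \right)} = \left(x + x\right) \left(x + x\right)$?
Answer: $5044831927$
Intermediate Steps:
$R{\left(x \right)} = 4 x^{2}$ ($R{\left(x \right)} = 2 x 2 x = 4 x^{2}$)
$\left(36353 + R{\left(186 \right)}\right) \left(21545 + 7326\right) = \left(36353 + 4 \cdot 186^{2}\right) \left(21545 + 7326\right) = \left(36353 + 4 \cdot 34596\right) 28871 = \left(36353 + 138384\right) 28871 = 174737 \cdot 28871 = 5044831927$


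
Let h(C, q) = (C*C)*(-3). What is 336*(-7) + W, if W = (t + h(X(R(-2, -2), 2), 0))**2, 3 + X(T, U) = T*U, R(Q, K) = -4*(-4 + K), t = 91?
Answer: 35805904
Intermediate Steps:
R(Q, K) = 16 - 4*K
X(T, U) = -3 + T*U
h(C, q) = -3*C**2 (h(C, q) = C**2*(-3) = -3*C**2)
W = 35808256 (W = (91 - 3*(-3 + (16 - 4*(-2))*2)**2)**2 = (91 - 3*(-3 + (16 + 8)*2)**2)**2 = (91 - 3*(-3 + 24*2)**2)**2 = (91 - 3*(-3 + 48)**2)**2 = (91 - 3*45**2)**2 = (91 - 3*2025)**2 = (91 - 6075)**2 = (-5984)**2 = 35808256)
336*(-7) + W = 336*(-7) + 35808256 = -2352 + 35808256 = 35805904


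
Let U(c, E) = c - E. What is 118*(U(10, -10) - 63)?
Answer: -5074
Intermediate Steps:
118*(U(10, -10) - 63) = 118*((10 - 1*(-10)) - 63) = 118*((10 + 10) - 63) = 118*(20 - 63) = 118*(-43) = -5074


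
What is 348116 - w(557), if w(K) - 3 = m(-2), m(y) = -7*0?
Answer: 348113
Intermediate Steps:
m(y) = 0
w(K) = 3 (w(K) = 3 + 0 = 3)
348116 - w(557) = 348116 - 1*3 = 348116 - 3 = 348113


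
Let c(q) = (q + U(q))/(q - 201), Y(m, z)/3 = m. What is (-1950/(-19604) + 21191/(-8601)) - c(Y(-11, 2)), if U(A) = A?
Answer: -5720695/2161718 ≈ -2.6464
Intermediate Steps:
Y(m, z) = 3*m
c(q) = 2*q/(-201 + q) (c(q) = (q + q)/(q - 201) = (2*q)/(-201 + q) = 2*q/(-201 + q))
(-1950/(-19604) + 21191/(-8601)) - c(Y(-11, 2)) = (-1950/(-19604) + 21191/(-8601)) - 2*3*(-11)/(-201 + 3*(-11)) = (-1950*(-1/19604) + 21191*(-1/8601)) - 2*(-33)/(-201 - 33) = (75/754 - 21191/8601) - 2*(-33)/(-234) = -15332939/6485154 - 2*(-33)*(-1)/234 = -15332939/6485154 - 1*11/39 = -15332939/6485154 - 11/39 = -5720695/2161718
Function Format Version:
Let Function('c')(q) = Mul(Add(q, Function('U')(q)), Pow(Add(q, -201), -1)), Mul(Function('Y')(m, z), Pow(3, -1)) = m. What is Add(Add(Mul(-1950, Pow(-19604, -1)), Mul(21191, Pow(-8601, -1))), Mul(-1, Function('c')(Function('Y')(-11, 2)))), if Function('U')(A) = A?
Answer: Rational(-5720695, 2161718) ≈ -2.6464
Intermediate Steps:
Function('Y')(m, z) = Mul(3, m)
Function('c')(q) = Mul(2, q, Pow(Add(-201, q), -1)) (Function('c')(q) = Mul(Add(q, q), Pow(Add(q, -201), -1)) = Mul(Mul(2, q), Pow(Add(-201, q), -1)) = Mul(2, q, Pow(Add(-201, q), -1)))
Add(Add(Mul(-1950, Pow(-19604, -1)), Mul(21191, Pow(-8601, -1))), Mul(-1, Function('c')(Function('Y')(-11, 2)))) = Add(Add(Mul(-1950, Pow(-19604, -1)), Mul(21191, Pow(-8601, -1))), Mul(-1, Mul(2, Mul(3, -11), Pow(Add(-201, Mul(3, -11)), -1)))) = Add(Add(Mul(-1950, Rational(-1, 19604)), Mul(21191, Rational(-1, 8601))), Mul(-1, Mul(2, -33, Pow(Add(-201, -33), -1)))) = Add(Add(Rational(75, 754), Rational(-21191, 8601)), Mul(-1, Mul(2, -33, Pow(-234, -1)))) = Add(Rational(-15332939, 6485154), Mul(-1, Mul(2, -33, Rational(-1, 234)))) = Add(Rational(-15332939, 6485154), Mul(-1, Rational(11, 39))) = Add(Rational(-15332939, 6485154), Rational(-11, 39)) = Rational(-5720695, 2161718)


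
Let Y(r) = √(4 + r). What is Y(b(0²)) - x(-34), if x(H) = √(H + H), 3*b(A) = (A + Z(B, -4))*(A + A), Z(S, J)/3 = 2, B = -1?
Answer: 2 - 2*I*√17 ≈ 2.0 - 8.2462*I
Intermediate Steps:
Z(S, J) = 6 (Z(S, J) = 3*2 = 6)
b(A) = 2*A*(6 + A)/3 (b(A) = ((A + 6)*(A + A))/3 = ((6 + A)*(2*A))/3 = (2*A*(6 + A))/3 = 2*A*(6 + A)/3)
x(H) = √2*√H (x(H) = √(2*H) = √2*√H)
Y(b(0²)) - x(-34) = √(4 + (⅔)*0²*(6 + 0²)) - √2*√(-34) = √(4 + (⅔)*0*(6 + 0)) - √2*I*√34 = √(4 + (⅔)*0*6) - 2*I*√17 = √(4 + 0) - 2*I*√17 = √4 - 2*I*√17 = 2 - 2*I*√17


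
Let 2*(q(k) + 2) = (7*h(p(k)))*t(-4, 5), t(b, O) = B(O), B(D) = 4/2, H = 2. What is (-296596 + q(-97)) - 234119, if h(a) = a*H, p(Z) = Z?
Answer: -532075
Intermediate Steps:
B(D) = 2 (B(D) = 4*(½) = 2)
t(b, O) = 2
h(a) = 2*a (h(a) = a*2 = 2*a)
q(k) = -2 + 14*k (q(k) = -2 + ((7*(2*k))*2)/2 = -2 + ((14*k)*2)/2 = -2 + (28*k)/2 = -2 + 14*k)
(-296596 + q(-97)) - 234119 = (-296596 + (-2 + 14*(-97))) - 234119 = (-296596 + (-2 - 1358)) - 234119 = (-296596 - 1360) - 234119 = -297956 - 234119 = -532075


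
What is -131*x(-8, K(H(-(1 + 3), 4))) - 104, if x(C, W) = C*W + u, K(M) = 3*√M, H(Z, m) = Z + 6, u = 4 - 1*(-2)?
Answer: -890 + 3144*√2 ≈ 3556.3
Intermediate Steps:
u = 6 (u = 4 + 2 = 6)
H(Z, m) = 6 + Z
x(C, W) = 6 + C*W (x(C, W) = C*W + 6 = 6 + C*W)
-131*x(-8, K(H(-(1 + 3), 4))) - 104 = -131*(6 - 24*√(6 - (1 + 3))) - 104 = -131*(6 - 24*√(6 - 1*4)) - 104 = -131*(6 - 24*√(6 - 4)) - 104 = -131*(6 - 24*√2) - 104 = (-786 + 3144*√2) - 104 = -890 + 3144*√2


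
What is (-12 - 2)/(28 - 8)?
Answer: -7/10 ≈ -0.70000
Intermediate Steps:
(-12 - 2)/(28 - 8) = -14/20 = -14*1/20 = -7/10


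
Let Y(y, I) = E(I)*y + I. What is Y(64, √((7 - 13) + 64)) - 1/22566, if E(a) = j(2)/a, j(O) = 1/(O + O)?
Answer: -1/22566 + 37*√58/29 ≈ 9.7166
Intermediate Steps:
j(O) = 1/(2*O)
E(a) = 1/(4*a) (E(a) = ((½)/2)/a = ((½)*(½))/a = 1/(4*a))
Y(y, I) = I + y/(4*I) (Y(y, I) = (1/(4*I))*y + I = y/(4*I) + I = I + y/(4*I))
Y(64, √((7 - 13) + 64)) - 1/22566 = (√((7 - 13) + 64) + (¼)*64/√((7 - 13) + 64)) - 1/22566 = (√(-6 + 64) + (¼)*64/√(-6 + 64)) - 1*1/22566 = (√58 + (¼)*64/√58) - 1/22566 = (√58 + (¼)*64*(√58/58)) - 1/22566 = (√58 + 8*√58/29) - 1/22566 = 37*√58/29 - 1/22566 = -1/22566 + 37*√58/29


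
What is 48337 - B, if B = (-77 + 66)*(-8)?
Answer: 48249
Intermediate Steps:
B = 88 (B = -11*(-8) = 88)
48337 - B = 48337 - 1*88 = 48337 - 88 = 48249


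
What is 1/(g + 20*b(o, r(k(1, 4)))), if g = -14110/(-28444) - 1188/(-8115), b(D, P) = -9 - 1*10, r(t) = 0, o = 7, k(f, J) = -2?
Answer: -38470510/14594078113 ≈ -0.0026360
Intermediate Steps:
b(D, P) = -19 (b(D, P) = -9 - 10 = -19)
g = 24715687/38470510 (g = -14110*(-1/28444) - 1188*(-1/8115) = 7055/14222 + 396/2705 = 24715687/38470510 ≈ 0.64246)
1/(g + 20*b(o, r(k(1, 4)))) = 1/(24715687/38470510 + 20*(-19)) = 1/(24715687/38470510 - 380) = 1/(-14594078113/38470510) = -38470510/14594078113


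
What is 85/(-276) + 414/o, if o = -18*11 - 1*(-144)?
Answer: -2201/276 ≈ -7.9746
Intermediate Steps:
o = -54 (o = -198 + 144 = -54)
85/(-276) + 414/o = 85/(-276) + 414/(-54) = 85*(-1/276) + 414*(-1/54) = -85/276 - 23/3 = -2201/276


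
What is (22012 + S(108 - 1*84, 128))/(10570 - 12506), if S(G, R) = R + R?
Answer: -5567/484 ≈ -11.502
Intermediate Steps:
S(G, R) = 2*R
(22012 + S(108 - 1*84, 128))/(10570 - 12506) = (22012 + 2*128)/(10570 - 12506) = (22012 + 256)/(-1936) = 22268*(-1/1936) = -5567/484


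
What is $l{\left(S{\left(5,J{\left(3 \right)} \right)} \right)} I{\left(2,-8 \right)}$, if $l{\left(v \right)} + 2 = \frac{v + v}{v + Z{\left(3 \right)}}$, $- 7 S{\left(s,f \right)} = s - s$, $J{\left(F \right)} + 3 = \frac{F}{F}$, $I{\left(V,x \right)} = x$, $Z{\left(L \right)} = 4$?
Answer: $16$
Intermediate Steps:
$J{\left(F \right)} = -2$ ($J{\left(F \right)} = -3 + \frac{F}{F} = -3 + 1 = -2$)
$S{\left(s,f \right)} = 0$ ($S{\left(s,f \right)} = - \frac{s - s}{7} = \left(- \frac{1}{7}\right) 0 = 0$)
$l{\left(v \right)} = -2 + \frac{2 v}{4 + v}$ ($l{\left(v \right)} = -2 + \frac{v + v}{v + 4} = -2 + \frac{2 v}{4 + v}$)
$l{\left(S{\left(5,J{\left(3 \right)} \right)} \right)} I{\left(2,-8 \right)} = - \frac{8}{4 + 0} \left(-8\right) = - \frac{8}{4} \left(-8\right) = \left(-8\right) \frac{1}{4} \left(-8\right) = \left(-2\right) \left(-8\right) = 16$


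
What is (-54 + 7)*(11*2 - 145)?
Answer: 5781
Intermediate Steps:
(-54 + 7)*(11*2 - 145) = -47*(22 - 145) = -47*(-123) = 5781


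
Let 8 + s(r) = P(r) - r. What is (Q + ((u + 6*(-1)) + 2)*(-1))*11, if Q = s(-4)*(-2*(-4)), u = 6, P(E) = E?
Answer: -726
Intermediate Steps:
s(r) = -8 (s(r) = -8 + (r - r) = -8 + 0 = -8)
Q = -64 (Q = -(-16)*(-4) = -8*8 = -64)
(Q + ((u + 6*(-1)) + 2)*(-1))*11 = (-64 + ((6 + 6*(-1)) + 2)*(-1))*11 = (-64 + ((6 - 6) + 2)*(-1))*11 = (-64 + (0 + 2)*(-1))*11 = (-64 + 2*(-1))*11 = (-64 - 2)*11 = -66*11 = -726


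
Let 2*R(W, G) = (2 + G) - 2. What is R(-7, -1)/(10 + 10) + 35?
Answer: 1399/40 ≈ 34.975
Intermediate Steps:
R(W, G) = G/2 (R(W, G) = ((2 + G) - 2)/2 = G/2)
R(-7, -1)/(10 + 10) + 35 = ((½)*(-1))/(10 + 10) + 35 = -½/20 + 35 = -½*1/20 + 35 = -1/40 + 35 = 1399/40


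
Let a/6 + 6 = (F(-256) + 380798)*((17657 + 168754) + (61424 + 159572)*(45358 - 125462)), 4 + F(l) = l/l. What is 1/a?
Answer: -1/40446088770555246 ≈ -2.4724e-17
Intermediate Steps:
F(l) = -3 (F(l) = -4 + l/l = -4 + 1 = -3)
a = -40446088770555246 (a = -36 + 6*((-3 + 380798)*((17657 + 168754) + (61424 + 159572)*(45358 - 125462))) = -36 + 6*(380795*(186411 + 220996*(-80104))) = -36 + 6*(380795*(186411 - 17702663584)) = -36 + 6*(380795*(-17702477173)) = -36 + 6*(-6741014795092535) = -36 - 40446088770555210 = -40446088770555246)
1/a = 1/(-40446088770555246) = -1/40446088770555246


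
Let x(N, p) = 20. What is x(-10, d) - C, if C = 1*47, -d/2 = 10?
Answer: -27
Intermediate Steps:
d = -20 (d = -2*10 = -20)
C = 47
x(-10, d) - C = 20 - 1*47 = 20 - 47 = -27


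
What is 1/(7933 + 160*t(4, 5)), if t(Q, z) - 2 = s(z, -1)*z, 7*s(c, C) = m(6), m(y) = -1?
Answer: 7/56971 ≈ 0.00012287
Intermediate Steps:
s(c, C) = -1/7 (s(c, C) = (1/7)*(-1) = -1/7)
t(Q, z) = 2 - z/7
1/(7933 + 160*t(4, 5)) = 1/(7933 + 160*(2 - 1/7*5)) = 1/(7933 + 160*(2 - 5/7)) = 1/(7933 + 160*(9/7)) = 1/(7933 + 1440/7) = 1/(56971/7) = 7/56971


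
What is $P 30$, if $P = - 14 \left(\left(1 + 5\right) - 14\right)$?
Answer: $3360$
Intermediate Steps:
$P = 112$ ($P = - 14 \left(6 - 14\right) = \left(-14\right) \left(-8\right) = 112$)
$P 30 = 112 \cdot 30 = 3360$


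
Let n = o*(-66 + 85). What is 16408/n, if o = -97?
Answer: -16408/1843 ≈ -8.9029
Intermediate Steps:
n = -1843 (n = -97*(-66 + 85) = -97*19 = -1843)
16408/n = 16408/(-1843) = 16408*(-1/1843) = -16408/1843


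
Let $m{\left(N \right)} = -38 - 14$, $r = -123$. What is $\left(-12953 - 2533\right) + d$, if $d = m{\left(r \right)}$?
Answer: $-15538$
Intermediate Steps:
$m{\left(N \right)} = -52$
$d = -52$
$\left(-12953 - 2533\right) + d = \left(-12953 - 2533\right) - 52 = -15486 - 52 = -15538$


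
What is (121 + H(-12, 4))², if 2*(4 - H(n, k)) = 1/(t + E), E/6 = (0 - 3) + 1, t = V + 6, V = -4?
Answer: 6255001/400 ≈ 15638.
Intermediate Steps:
t = 2 (t = -4 + 6 = 2)
E = -12 (E = 6*((0 - 3) + 1) = 6*(-3 + 1) = 6*(-2) = -12)
H(n, k) = 81/20 (H(n, k) = 4 - 1/(2*(2 - 12)) = 4 - ½/(-10) = 4 - ½*(-⅒) = 4 + 1/20 = 81/20)
(121 + H(-12, 4))² = (121 + 81/20)² = (2501/20)² = 6255001/400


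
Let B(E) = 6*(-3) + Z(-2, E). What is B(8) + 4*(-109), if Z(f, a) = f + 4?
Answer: -452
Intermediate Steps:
Z(f, a) = 4 + f
B(E) = -16 (B(E) = 6*(-3) + (4 - 2) = -18 + 2 = -16)
B(8) + 4*(-109) = -16 + 4*(-109) = -16 - 436 = -452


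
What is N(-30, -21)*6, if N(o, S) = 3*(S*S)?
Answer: 7938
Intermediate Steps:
N(o, S) = 3*S**2
N(-30, -21)*6 = (3*(-21)**2)*6 = (3*441)*6 = 1323*6 = 7938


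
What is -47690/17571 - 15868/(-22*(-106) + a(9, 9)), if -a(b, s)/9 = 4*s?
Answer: -93644537/8820642 ≈ -10.617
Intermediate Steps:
a(b, s) = -36*s
-47690/17571 - 15868/(-22*(-106) + a(9, 9)) = -47690/17571 - 15868/(-22*(-106) - 36*9) = -47690*1/17571 - 15868/(2332 - 324) = -47690/17571 - 15868/2008 = -47690/17571 - 15868*1/2008 = -47690/17571 - 3967/502 = -93644537/8820642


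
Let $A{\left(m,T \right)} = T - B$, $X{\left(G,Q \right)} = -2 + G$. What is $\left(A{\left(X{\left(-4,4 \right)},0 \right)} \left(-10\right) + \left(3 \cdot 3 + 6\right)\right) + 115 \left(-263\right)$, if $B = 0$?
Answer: $-30230$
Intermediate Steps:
$A{\left(m,T \right)} = T$ ($A{\left(m,T \right)} = T - 0 = T + 0 = T$)
$\left(A{\left(X{\left(-4,4 \right)},0 \right)} \left(-10\right) + \left(3 \cdot 3 + 6\right)\right) + 115 \left(-263\right) = \left(0 \left(-10\right) + \left(3 \cdot 3 + 6\right)\right) + 115 \left(-263\right) = \left(0 + \left(9 + 6\right)\right) - 30245 = \left(0 + 15\right) - 30245 = 15 - 30245 = -30230$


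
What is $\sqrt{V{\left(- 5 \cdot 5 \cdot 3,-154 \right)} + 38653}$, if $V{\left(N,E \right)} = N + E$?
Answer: $2 \sqrt{9606} \approx 196.02$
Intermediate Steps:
$V{\left(N,E \right)} = E + N$
$\sqrt{V{\left(- 5 \cdot 5 \cdot 3,-154 \right)} + 38653} = \sqrt{\left(-154 - 5 \cdot 5 \cdot 3\right) + 38653} = \sqrt{\left(-154 - 75\right) + 38653} = \sqrt{-229 + 38653} = \sqrt{38424} = 2 \sqrt{9606}$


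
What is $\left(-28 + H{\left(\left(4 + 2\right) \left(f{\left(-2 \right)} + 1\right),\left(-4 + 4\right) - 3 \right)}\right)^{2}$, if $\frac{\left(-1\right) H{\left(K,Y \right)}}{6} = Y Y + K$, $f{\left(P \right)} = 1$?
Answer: $23716$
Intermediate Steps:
$H{\left(K,Y \right)} = - 6 K - 6 Y^{2}$ ($H{\left(K,Y \right)} = - 6 \left(Y Y + K\right) = - 6 \left(Y^{2} + K\right) = - 6 \left(K + Y^{2}\right) = - 6 K - 6 Y^{2}$)
$\left(-28 + H{\left(\left(4 + 2\right) \left(f{\left(-2 \right)} + 1\right),\left(-4 + 4\right) - 3 \right)}\right)^{2} = \left(-28 - \left(6 \left(\left(-4 + 4\right) - 3\right)^{2} + 6 \left(4 + 2\right) \left(1 + 1\right)\right)\right)^{2} = \left(-28 - \left(6 \left(0 - 3\right)^{2} + 6 \cdot 6 \cdot 2\right)\right)^{2} = \left(-28 - \left(72 + 6 \left(-3\right)^{2}\right)\right)^{2} = \left(-28 - 126\right)^{2} = \left(-154\right)^{2} = 23716$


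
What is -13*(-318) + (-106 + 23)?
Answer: 4051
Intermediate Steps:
-13*(-318) + (-106 + 23) = 4134 - 83 = 4051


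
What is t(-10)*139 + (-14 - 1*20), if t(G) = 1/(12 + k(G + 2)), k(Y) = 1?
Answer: -303/13 ≈ -23.308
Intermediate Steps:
t(G) = 1/13 (t(G) = 1/(12 + 1) = 1/13)
t(-10)*139 + (-14 - 1*20) = (1/13)*139 + (-14 - 1*20) = 139/13 + (-14 - 20) = 139/13 - 34 = -303/13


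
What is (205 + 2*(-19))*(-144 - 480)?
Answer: -104208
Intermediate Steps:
(205 + 2*(-19))*(-144 - 480) = (205 - 38)*(-624) = 167*(-624) = -104208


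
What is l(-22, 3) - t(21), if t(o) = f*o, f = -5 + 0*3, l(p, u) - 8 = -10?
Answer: 103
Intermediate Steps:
l(p, u) = -2 (l(p, u) = 8 - 10 = -2)
f = -5 (f = -5 + 0 = -5)
t(o) = -5*o
l(-22, 3) - t(21) = -2 - (-5)*21 = -2 - 1*(-105) = -2 + 105 = 103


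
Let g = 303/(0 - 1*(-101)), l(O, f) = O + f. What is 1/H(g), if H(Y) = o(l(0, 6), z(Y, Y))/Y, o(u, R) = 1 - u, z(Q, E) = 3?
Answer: -⅗ ≈ -0.60000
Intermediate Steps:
g = 3 (g = 303/(0 + 101) = 303/101 = 303*(1/101) = 3)
H(Y) = -5/Y (H(Y) = (1 - (0 + 6))/Y = (1 - 1*6)/Y = (1 - 6)/Y = -5/Y)
1/H(g) = 1/(-5/3) = -⅗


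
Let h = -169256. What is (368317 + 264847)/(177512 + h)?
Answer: 158291/2064 ≈ 76.691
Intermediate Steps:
(368317 + 264847)/(177512 + h) = (368317 + 264847)/(177512 - 169256) = 633164/8256 = 633164*(1/8256) = 158291/2064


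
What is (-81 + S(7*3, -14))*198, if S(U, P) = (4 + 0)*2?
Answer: -14454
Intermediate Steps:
S(U, P) = 8 (S(U, P) = 4*2 = 8)
(-81 + S(7*3, -14))*198 = (-81 + 8)*198 = -73*198 = -14454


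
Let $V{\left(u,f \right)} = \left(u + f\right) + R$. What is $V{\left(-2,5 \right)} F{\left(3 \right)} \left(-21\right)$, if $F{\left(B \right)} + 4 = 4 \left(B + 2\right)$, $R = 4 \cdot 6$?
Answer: $-9072$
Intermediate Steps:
$R = 24$
$F{\left(B \right)} = 4 + 4 B$ ($F{\left(B \right)} = -4 + 4 \left(B + 2\right) = -4 + 4 \left(2 + B\right) = -4 + \left(8 + 4 B\right) = 4 + 4 B$)
$V{\left(u,f \right)} = 24 + f + u$ ($V{\left(u,f \right)} = \left(u + f\right) + 24 = \left(f + u\right) + 24 = 24 + f + u$)
$V{\left(-2,5 \right)} F{\left(3 \right)} \left(-21\right) = \left(24 + 5 - 2\right) \left(4 + 4 \cdot 3\right) \left(-21\right) = 27 \left(4 + 12\right) \left(-21\right) = 27 \cdot 16 \left(-21\right) = 432 \left(-21\right) = -9072$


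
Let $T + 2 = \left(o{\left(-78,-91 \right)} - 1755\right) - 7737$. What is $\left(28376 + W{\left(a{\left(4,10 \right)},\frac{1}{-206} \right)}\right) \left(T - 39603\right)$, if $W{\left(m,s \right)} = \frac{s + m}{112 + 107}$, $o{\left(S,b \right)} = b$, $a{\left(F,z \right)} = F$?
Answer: $- \frac{10494716322026}{7519} \approx -1.3958 \cdot 10^{9}$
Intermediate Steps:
$W{\left(m,s \right)} = \frac{m}{219} + \frac{s}{219}$ ($W{\left(m,s \right)} = \frac{m + s}{219} = \left(m + s\right) \frac{1}{219} = \frac{m}{219} + \frac{s}{219}$)
$T = -9585$ ($T = -2 - 9583 = -9585$)
$\left(28376 + W{\left(a{\left(4,10 \right)},\frac{1}{-206} \right)}\right) \left(T - 39603\right) = \left(28376 + \left(\frac{1}{219} \cdot 4 + \frac{1}{219 \left(-206\right)}\right)\right) \left(-9585 - 39603\right) = \left(28376 + \left(\frac{4}{219} + \frac{1}{219} \left(- \frac{1}{206}\right)\right)\right) \left(-49188\right) = \left(28376 + \left(\frac{4}{219} - \frac{1}{45114}\right)\right) \left(-49188\right) = \left(28376 + \frac{823}{45114}\right) \left(-49188\right) = \frac{1280155687}{45114} \left(-49188\right) = - \frac{10494716322026}{7519}$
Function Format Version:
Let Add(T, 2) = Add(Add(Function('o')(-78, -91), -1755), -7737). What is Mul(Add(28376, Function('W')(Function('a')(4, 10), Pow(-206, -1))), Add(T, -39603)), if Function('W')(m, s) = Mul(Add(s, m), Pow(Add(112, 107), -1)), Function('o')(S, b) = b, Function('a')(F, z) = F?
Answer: Rational(-10494716322026, 7519) ≈ -1.3958e+9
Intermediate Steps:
Function('W')(m, s) = Add(Mul(Rational(1, 219), m), Mul(Rational(1, 219), s)) (Function('W')(m, s) = Mul(Add(m, s), Pow(219, -1)) = Mul(Add(m, s), Rational(1, 219)) = Add(Mul(Rational(1, 219), m), Mul(Rational(1, 219), s)))
T = -9585 (T = Add(-2, Add(Add(-91, -1755), -7737)) = Add(-2, Add(-1846, -7737)) = Add(-2, -9583) = -9585)
Mul(Add(28376, Function('W')(Function('a')(4, 10), Pow(-206, -1))), Add(T, -39603)) = Mul(Add(28376, Add(Mul(Rational(1, 219), 4), Mul(Rational(1, 219), Pow(-206, -1)))), Add(-9585, -39603)) = Mul(Add(28376, Add(Rational(4, 219), Mul(Rational(1, 219), Rational(-1, 206)))), -49188) = Mul(Add(28376, Add(Rational(4, 219), Rational(-1, 45114))), -49188) = Mul(Add(28376, Rational(823, 45114)), -49188) = Mul(Rational(1280155687, 45114), -49188) = Rational(-10494716322026, 7519)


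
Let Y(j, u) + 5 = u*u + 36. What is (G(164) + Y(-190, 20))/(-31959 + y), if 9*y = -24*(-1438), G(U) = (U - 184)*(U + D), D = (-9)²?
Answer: 13407/84373 ≈ 0.15890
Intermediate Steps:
D = 81
G(U) = (-184 + U)*(81 + U) (G(U) = (U - 184)*(U + 81) = (-184 + U)*(81 + U))
Y(j, u) = 31 + u² (Y(j, u) = -5 + (u*u + 36) = -5 + (u² + 36) = -5 + (36 + u²) = 31 + u²)
y = 11504/3 (y = (-24*(-1438))/9 = (⅑)*34512 = 11504/3 ≈ 3834.7)
(G(164) + Y(-190, 20))/(-31959 + y) = ((-14904 + 164² - 103*164) + (31 + 20²))/(-31959 + 11504/3) = ((-14904 + 26896 - 16892) + (31 + 400))/(-84373/3) = (-4900 + 431)*(-3/84373) = -4469*(-3/84373) = 13407/84373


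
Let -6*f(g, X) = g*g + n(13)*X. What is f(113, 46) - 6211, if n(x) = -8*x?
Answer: -45251/6 ≈ -7541.8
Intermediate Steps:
f(g, X) = -g²/6 + 52*X/3 (f(g, X) = -(g*g + (-8*13)*X)/6 = -(g² - 104*X)/6 = -g²/6 + 52*X/3)
f(113, 46) - 6211 = (-⅙*113² + (52/3)*46) - 6211 = (-⅙*12769 + 2392/3) - 6211 = (-12769/6 + 2392/3) - 6211 = -7985/6 - 6211 = -45251/6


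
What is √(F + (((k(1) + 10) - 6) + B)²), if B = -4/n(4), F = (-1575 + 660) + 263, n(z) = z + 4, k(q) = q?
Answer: 19*I*√7/2 ≈ 25.135*I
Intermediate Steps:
n(z) = 4 + z
F = -652 (F = -915 + 263 = -652)
B = -½ (B = -4/(4 + 4) = -4/8 = -4*⅛ = -½ ≈ -0.50000)
√(F + (((k(1) + 10) - 6) + B)²) = √(-652 + (((1 + 10) - 6) - ½)²) = √(-652 + ((11 - 6) - ½)²) = √(-652 + (5 - ½)²) = √(-652 + (9/2)²) = √(-652 + 81/4) = √(-2527/4) = 19*I*√7/2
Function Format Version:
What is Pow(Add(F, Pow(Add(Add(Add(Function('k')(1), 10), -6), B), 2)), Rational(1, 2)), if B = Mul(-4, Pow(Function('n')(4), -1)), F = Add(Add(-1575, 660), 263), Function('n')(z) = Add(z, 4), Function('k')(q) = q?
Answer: Mul(Rational(19, 2), I, Pow(7, Rational(1, 2))) ≈ Mul(25.135, I)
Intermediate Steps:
Function('n')(z) = Add(4, z)
F = -652 (F = Add(-915, 263) = -652)
B = Rational(-1, 2) (B = Mul(-4, Pow(Add(4, 4), -1)) = Mul(-4, Pow(8, -1)) = Mul(-4, Rational(1, 8)) = Rational(-1, 2) ≈ -0.50000)
Pow(Add(F, Pow(Add(Add(Add(Function('k')(1), 10), -6), B), 2)), Rational(1, 2)) = Pow(Add(-652, Pow(Add(Add(Add(1, 10), -6), Rational(-1, 2)), 2)), Rational(1, 2)) = Pow(Add(-652, Pow(Add(Add(11, -6), Rational(-1, 2)), 2)), Rational(1, 2)) = Pow(Add(-652, Pow(Add(5, Rational(-1, 2)), 2)), Rational(1, 2)) = Pow(Add(-652, Pow(Rational(9, 2), 2)), Rational(1, 2)) = Pow(Add(-652, Rational(81, 4)), Rational(1, 2)) = Pow(Rational(-2527, 4), Rational(1, 2)) = Mul(Rational(19, 2), I, Pow(7, Rational(1, 2)))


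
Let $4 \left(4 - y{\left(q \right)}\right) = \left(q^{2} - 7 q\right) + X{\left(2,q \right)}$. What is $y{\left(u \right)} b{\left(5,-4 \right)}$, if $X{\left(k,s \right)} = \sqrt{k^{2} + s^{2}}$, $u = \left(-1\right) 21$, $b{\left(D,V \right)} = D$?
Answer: $-715 - \frac{5 \sqrt{445}}{4} \approx -741.37$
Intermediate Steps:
$u = -21$
$y{\left(q \right)} = 4 - \frac{q^{2}}{4} - \frac{\sqrt{4 + q^{2}}}{4} + \frac{7 q}{4}$ ($y{\left(q \right)} = 4 - \frac{\left(q^{2} - 7 q\right) + \sqrt{2^{2} + q^{2}}}{4} = 4 - \frac{\left(q^{2} - 7 q\right) + \sqrt{4 + q^{2}}}{4} = 4 - \frac{q^{2} + \sqrt{4 + q^{2}} - 7 q}{4} = 4 - \left(- \frac{7 q}{4} + \frac{q^{2}}{4} + \frac{\sqrt{4 + q^{2}}}{4}\right) = 4 - \frac{q^{2}}{4} - \frac{\sqrt{4 + q^{2}}}{4} + \frac{7 q}{4}$)
$y{\left(u \right)} b{\left(5,-4 \right)} = \left(4 - \frac{\left(-21\right)^{2}}{4} - \frac{\sqrt{4 + \left(-21\right)^{2}}}{4} + \frac{7}{4} \left(-21\right)\right) 5 = \left(4 - \frac{441}{4} - \frac{\sqrt{4 + 441}}{4} - \frac{147}{4}\right) 5 = \left(4 - \frac{441}{4} - \frac{\sqrt{445}}{4} - \frac{147}{4}\right) 5 = \left(-143 - \frac{\sqrt{445}}{4}\right) 5 = -715 - \frac{5 \sqrt{445}}{4}$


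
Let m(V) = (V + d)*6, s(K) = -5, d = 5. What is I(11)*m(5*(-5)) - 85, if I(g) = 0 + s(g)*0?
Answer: -85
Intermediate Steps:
m(V) = 30 + 6*V (m(V) = (V + 5)*6 = (5 + V)*6 = 30 + 6*V)
I(g) = 0 (I(g) = 0 - 5*0 = 0 + 0 = 0)
I(11)*m(5*(-5)) - 85 = 0*(30 + 6*(5*(-5))) - 85 = 0*(30 + 6*(-25)) - 85 = 0*(30 - 150) - 85 = 0*(-120) - 85 = 0 - 85 = -85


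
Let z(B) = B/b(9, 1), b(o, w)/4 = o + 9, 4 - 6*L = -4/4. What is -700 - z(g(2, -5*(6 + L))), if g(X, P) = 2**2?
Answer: -12601/18 ≈ -700.06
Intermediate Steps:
L = 5/6 (L = 2/3 - (-2)/(3*4) = 2/3 - 1/6*(-1) = 2/3 + 1/6 = 5/6 ≈ 0.83333)
g(X, P) = 4
b(o, w) = 36 + 4*o (b(o, w) = 4*(o + 9) = 4*(9 + o) = 36 + 4*o)
z(B) = B/72 (z(B) = B/(36 + 4*9) = B/(36 + 36) = B/72)
-700 - z(g(2, -5*(6 + L))) = -700 - 4/72 = -700 - 1*1/18 = -700 - 1/18 = -12601/18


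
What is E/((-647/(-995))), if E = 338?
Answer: 336310/647 ≈ 519.80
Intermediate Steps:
E/((-647/(-995))) = 338/((-647/(-995))) = 338/((-647*(-1/995))) = 338/(647/995) = 338*(995/647) = 336310/647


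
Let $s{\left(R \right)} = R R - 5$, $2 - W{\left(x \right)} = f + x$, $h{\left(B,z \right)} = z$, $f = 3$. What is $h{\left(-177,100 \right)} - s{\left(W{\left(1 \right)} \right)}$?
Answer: $101$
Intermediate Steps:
$W{\left(x \right)} = -1 - x$ ($W{\left(x \right)} = 2 - \left(3 + x\right) = -1 - x$)
$s{\left(R \right)} = -5 + R^{2}$ ($s{\left(R \right)} = R^{2} - 5 = -5 + R^{2}$)
$h{\left(-177,100 \right)} - s{\left(W{\left(1 \right)} \right)} = 100 - \left(-5 + \left(-1 - 1\right)^{2}\right) = 100 - \left(-5 + \left(-2\right)^{2}\right) = 100 - \left(-5 + 4\right) = 100 - -1 = 100 + 1 = 101$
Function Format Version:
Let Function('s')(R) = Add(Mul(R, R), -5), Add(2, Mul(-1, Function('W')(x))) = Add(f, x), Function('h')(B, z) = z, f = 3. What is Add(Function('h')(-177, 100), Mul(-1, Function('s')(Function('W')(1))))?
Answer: 101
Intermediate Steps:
Function('W')(x) = Add(-1, Mul(-1, x)) (Function('W')(x) = Add(2, Mul(-1, Add(3, x))) = Add(2, Add(-3, Mul(-1, x))) = Add(-1, Mul(-1, x)))
Function('s')(R) = Add(-5, Pow(R, 2)) (Function('s')(R) = Add(Pow(R, 2), -5) = Add(-5, Pow(R, 2)))
Add(Function('h')(-177, 100), Mul(-1, Function('s')(Function('W')(1)))) = Add(100, Mul(-1, Add(-5, Pow(Add(-1, Mul(-1, 1)), 2)))) = Add(100, Mul(-1, Add(-5, Pow(Add(-1, -1), 2)))) = Add(100, Mul(-1, Add(-5, Pow(-2, 2)))) = Add(100, Mul(-1, Add(-5, 4))) = Add(100, Mul(-1, -1)) = Add(100, 1) = 101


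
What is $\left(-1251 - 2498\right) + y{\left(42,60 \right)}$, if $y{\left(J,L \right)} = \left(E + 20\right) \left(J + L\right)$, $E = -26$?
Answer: $-4361$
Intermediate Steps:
$y{\left(J,L \right)} = - 6 J - 6 L$ ($y{\left(J,L \right)} = \left(-26 + 20\right) \left(J + L\right) = - 6 \left(J + L\right) = - 6 J - 6 L$)
$\left(-1251 - 2498\right) + y{\left(42,60 \right)} = \left(-1251 - 2498\right) - 612 = -3749 - 612 = -4361$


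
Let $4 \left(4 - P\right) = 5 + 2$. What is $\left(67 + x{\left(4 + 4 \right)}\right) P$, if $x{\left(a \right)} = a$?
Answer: $\frac{675}{4} \approx 168.75$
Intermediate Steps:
$P = \frac{9}{4}$ ($P = 4 - \frac{5 + 2}{4} = 4 - \frac{7}{4} = \frac{9}{4} \approx 2.25$)
$\left(67 + x{\left(4 + 4 \right)}\right) P = \left(67 + \left(4 + 4\right)\right) \frac{9}{4} = \left(67 + 8\right) \frac{9}{4} = 75 \cdot \frac{9}{4} = \frac{675}{4}$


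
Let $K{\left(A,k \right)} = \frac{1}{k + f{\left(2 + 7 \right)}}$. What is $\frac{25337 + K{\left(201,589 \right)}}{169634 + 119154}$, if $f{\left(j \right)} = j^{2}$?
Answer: $\frac{16975791}{193487960} \approx 0.087736$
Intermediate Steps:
$K{\left(A,k \right)} = \frac{1}{81 + k}$ ($K{\left(A,k \right)} = \frac{1}{k + \left(2 + 7\right)^{2}} = \frac{1}{k + 9^{2}} = \frac{1}{k + 81} = \frac{1}{81 + k}$)
$\frac{25337 + K{\left(201,589 \right)}}{169634 + 119154} = \frac{25337 + \frac{1}{81 + 589}}{169634 + 119154} = \frac{25337 + \frac{1}{670}}{288788} = \left(25337 + \frac{1}{670}\right) \frac{1}{288788} = \frac{16975791}{670} \cdot \frac{1}{288788} = \frac{16975791}{193487960}$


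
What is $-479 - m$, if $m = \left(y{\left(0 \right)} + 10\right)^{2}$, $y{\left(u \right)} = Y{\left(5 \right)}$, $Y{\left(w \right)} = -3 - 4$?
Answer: $-488$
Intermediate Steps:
$Y{\left(w \right)} = -7$
$y{\left(u \right)} = -7$
$m = 9$ ($m = \left(-7 + 10\right)^{2} = 3^{2} = 9$)
$-479 - m = -479 - 9 = -488$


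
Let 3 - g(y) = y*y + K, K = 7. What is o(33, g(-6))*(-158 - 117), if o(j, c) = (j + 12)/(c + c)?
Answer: 2475/16 ≈ 154.69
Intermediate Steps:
g(y) = -4 - y**2 (g(y) = 3 - (y*y + 7) = 3 - (y**2 + 7) = 3 - (7 + y**2) = 3 + (-7 - y**2) = -4 - y**2)
o(j, c) = (12 + j)/(2*c) (o(j, c) = (12 + j)/((2*c)) = (12 + j)*(1/(2*c)) = (12 + j)/(2*c))
o(33, g(-6))*(-158 - 117) = ((12 + 33)/(2*(-4 - 1*(-6)**2)))*(-158 - 117) = ((1/2)*45/(-4 - 1*36))*(-275) = ((1/2)*45/(-4 - 36))*(-275) = ((1/2)*45/(-40))*(-275) = ((1/2)*(-1/40)*45)*(-275) = -9/16*(-275) = 2475/16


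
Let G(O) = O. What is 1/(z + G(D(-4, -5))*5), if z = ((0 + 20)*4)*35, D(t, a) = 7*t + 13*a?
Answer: 1/2335 ≈ 0.00042827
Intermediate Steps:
z = 2800 (z = (20*4)*35 = 80*35 = 2800)
1/(z + G(D(-4, -5))*5) = 1/(2800 + (7*(-4) + 13*(-5))*5) = 1/(2800 + (-28 - 65)*5) = 1/(2800 - 93*5) = 1/(2800 - 465) = 1/2335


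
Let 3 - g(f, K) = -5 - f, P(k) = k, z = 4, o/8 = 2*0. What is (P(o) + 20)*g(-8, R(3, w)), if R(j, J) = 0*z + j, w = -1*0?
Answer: 0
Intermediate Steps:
o = 0 (o = 8*(2*0) = 8*0 = 0)
w = 0
R(j, J) = j (R(j, J) = 0*4 + j = 0 + j = j)
g(f, K) = 8 + f (g(f, K) = 3 - (-5 - f) = 3 + (5 + f) = 8 + f)
(P(o) + 20)*g(-8, R(3, w)) = (0 + 20)*(8 - 8) = 20*0 = 0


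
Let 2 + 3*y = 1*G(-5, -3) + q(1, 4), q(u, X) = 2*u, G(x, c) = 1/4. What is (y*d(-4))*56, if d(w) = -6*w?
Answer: 112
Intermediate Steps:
G(x, c) = 1/4
y = 1/12 (y = -2/3 + (1*(1/4) + 2*1)/3 = -2/3 + (1/4 + 2)/3 = -2/3 + (1/3)*(9/4) = -2/3 + 3/4 = 1/12 ≈ 0.083333)
(y*d(-4))*56 = ((-6*(-4))/12)*56 = ((1/12)*24)*56 = 2*56 = 112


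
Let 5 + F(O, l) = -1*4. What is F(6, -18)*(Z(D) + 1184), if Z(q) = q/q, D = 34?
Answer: -10665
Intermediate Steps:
F(O, l) = -9 (F(O, l) = -5 - 1*4 = -5 - 4 = -9)
Z(q) = 1
F(6, -18)*(Z(D) + 1184) = -9*(1 + 1184) = -9*1185 = -10665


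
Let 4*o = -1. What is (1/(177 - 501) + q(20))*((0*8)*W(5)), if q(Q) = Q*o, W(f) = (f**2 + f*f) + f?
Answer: 0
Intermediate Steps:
o = -1/4 (o = (1/4)*(-1) = -1/4 ≈ -0.25000)
W(f) = f + 2*f**2 (W(f) = (f**2 + f**2) + f = 2*f**2 + f = f + 2*f**2)
q(Q) = -Q/4 (q(Q) = Q*(-1/4) = -Q/4)
(1/(177 - 501) + q(20))*((0*8)*W(5)) = (1/(177 - 501) - 1/4*20)*((0*8)*(5*(1 + 2*5))) = (1/(-324) - 5)*(0*(5*(1 + 10))) = (-1/324 - 5)*(0*(5*11)) = -0*55 = -1621/324*0 = 0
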